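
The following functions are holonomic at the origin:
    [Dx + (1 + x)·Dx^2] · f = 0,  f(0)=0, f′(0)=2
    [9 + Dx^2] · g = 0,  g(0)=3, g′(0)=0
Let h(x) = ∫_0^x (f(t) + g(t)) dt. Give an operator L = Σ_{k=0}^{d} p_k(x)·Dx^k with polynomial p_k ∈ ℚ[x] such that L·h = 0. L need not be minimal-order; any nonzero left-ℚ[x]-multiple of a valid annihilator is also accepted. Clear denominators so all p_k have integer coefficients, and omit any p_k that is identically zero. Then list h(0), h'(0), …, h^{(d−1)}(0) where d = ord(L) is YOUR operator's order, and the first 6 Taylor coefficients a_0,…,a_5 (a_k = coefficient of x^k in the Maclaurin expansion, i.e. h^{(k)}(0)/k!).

f: a_k = 0, 2, -1, 2/3, -1/2, 2/5, …
g: a_k = 3, 0, -27/2, 0, 81/8, 0, …
h₀=f+g: left-lcm gives L₀, ord ≤ 4.
h=∫h₀ ⇒ L = L₀·Dx.
L = (135 + 162·x + 81·x^2)·Dx^2 + (99 + 261·x + 243·x^2 + 81·x^3)·Dx^3 + (15 + 18·x + 9·x^2)·Dx^4 + (11 + 29·x + 27·x^2 + 9·x^3)·Dx^5  (order 5).
h: a_k = 0, 3, 1, -29/6, 1/6, 77/40, …
ICs: h(0) = 0, h′(0) = 3, h′′(0) = 2, h′′′(0) = -29, h′′′′(0) = 4.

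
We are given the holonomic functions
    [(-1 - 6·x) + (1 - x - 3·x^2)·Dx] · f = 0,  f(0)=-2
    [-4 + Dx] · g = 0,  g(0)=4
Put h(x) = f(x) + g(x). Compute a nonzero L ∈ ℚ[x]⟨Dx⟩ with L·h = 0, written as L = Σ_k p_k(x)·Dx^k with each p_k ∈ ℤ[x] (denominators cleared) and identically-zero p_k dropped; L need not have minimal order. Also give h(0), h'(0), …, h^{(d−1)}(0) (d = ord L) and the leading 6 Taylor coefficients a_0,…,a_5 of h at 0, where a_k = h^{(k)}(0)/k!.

L = (-16 + 8·x - 360·x^2 - 288·x^3) + (-8 + 50·x + 134·x^2 - 96·x^3 - 144·x^4)·Dx + (3 - 13·x - 11·x^2 + 42·x^3 + 36·x^4)·Dx^2  (order 2).
h: a_k = 2, 14, 24, 86/3, 14/3, -688/15, …
ICs: h(0) = 2, h′(0) = 14.

f: a_k = -2, -2, -8, -14, -38, -80, …
g: a_k = 4, 16, 32, 128/3, 128/3, 512/15, …
h₀=f+g: left-lcm gives L₀, ord ≤ 2.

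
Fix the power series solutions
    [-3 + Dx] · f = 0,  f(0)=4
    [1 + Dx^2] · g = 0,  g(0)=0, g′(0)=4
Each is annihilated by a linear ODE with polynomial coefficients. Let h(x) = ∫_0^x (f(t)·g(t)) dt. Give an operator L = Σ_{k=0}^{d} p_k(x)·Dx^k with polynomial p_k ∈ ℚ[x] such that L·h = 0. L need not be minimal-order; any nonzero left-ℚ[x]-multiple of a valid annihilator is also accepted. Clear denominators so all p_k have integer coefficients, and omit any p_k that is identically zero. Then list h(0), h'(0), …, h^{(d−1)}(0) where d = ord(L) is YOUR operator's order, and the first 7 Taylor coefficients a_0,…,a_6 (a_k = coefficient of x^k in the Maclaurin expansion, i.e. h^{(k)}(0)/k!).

L = 10·Dx - 6·Dx^2 + Dx^3  (order 3).
h: a_k = 0, 0, 8, 16, 52/3, 64/5, 316/45, …
ICs: h(0) = 0, h′(0) = 0, h′′(0) = 16.

f: a_k = 4, 12, 18, 18, 27/2, 81/10, 81/20, …
g: a_k = 0, 4, 0, -2/3, 0, 1/30, 0, …
Sym-product of L_f,L_g gives L₀ (≤ ord 2).
∫: right-multiply L₀ by Dx.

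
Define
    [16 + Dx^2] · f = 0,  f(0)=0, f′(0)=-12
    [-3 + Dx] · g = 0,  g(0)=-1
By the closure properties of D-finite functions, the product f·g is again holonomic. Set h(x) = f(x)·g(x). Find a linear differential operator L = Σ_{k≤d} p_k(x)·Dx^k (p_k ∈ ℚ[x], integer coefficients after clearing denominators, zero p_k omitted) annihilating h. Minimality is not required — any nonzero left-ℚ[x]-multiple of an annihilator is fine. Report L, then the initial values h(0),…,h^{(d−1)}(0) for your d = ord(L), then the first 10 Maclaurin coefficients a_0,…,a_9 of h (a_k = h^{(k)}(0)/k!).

L = 25 - 6·Dx + Dx^2  (order 2).
h: a_k = 0, 12, 36, 22, -42, -779/10, -429/10, 4031/420, 527/20, 430441/30240, …
ICs: h(0) = 0, h′(0) = 12.

f: a_k = 0, -12, 0, 32, 0, -128/5, 0, 1024/105, 0, -2048/945, …
g: a_k = -1, -3, -9/2, -9/2, -27/8, -81/40, -81/80, -243/560, -729/4480, -243/4480, …
Sym-product of L_f,L_g gives L₀ (≤ ord 2).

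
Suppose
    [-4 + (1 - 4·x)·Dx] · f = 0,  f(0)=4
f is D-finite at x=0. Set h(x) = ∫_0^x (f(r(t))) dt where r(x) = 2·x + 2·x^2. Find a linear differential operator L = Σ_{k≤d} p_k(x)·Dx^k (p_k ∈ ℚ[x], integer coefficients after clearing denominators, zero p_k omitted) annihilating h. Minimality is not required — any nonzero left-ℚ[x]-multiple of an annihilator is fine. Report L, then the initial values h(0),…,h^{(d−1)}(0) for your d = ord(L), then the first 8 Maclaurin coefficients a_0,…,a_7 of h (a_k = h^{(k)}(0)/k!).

L = (8 + 16·x)·Dx + (-1 + 8·x + 8·x^2)·Dx^2  (order 2).
h: a_k = 0, 4, 16, 96, 640, 22784/5, 33792, 1804288/7, …
ICs: h(0) = 0, h′(0) = 4.

f: a_k = 4, 16, 64, 256, 1024, 4096, 16384, 65536, …
Substitute x→r, Dx→(1/r')Dx; clear ⇒ L₀.
h=∫₀ˣh₀: take L = L₀·Dx.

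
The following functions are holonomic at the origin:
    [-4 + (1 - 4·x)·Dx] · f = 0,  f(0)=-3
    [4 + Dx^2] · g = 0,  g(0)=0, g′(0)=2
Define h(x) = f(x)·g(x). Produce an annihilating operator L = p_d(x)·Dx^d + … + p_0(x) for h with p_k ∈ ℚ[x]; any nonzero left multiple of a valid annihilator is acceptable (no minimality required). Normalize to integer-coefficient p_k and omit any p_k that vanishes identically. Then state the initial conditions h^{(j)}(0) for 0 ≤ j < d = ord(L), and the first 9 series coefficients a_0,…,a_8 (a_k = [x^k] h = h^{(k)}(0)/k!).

f: a_k = -3, -12, -48, -192, -768, -3072, -12288, -49152, -196608, …
g: a_k = 0, 2, 0, -4/3, 0, 4/15, 0, -8/315, 0, …
Product ⇒ symmetric product L₀, ord ≤ 2.
L = (-4 + 16·x) + 8·Dx + (-1 + 4·x)·Dx^2  (order 2).
h: a_k = 0, -6, -24, -92, -368, -7364/5, -29456/5, -2474296/105, -9897184/105, …
ICs: h(0) = 0, h′(0) = -6.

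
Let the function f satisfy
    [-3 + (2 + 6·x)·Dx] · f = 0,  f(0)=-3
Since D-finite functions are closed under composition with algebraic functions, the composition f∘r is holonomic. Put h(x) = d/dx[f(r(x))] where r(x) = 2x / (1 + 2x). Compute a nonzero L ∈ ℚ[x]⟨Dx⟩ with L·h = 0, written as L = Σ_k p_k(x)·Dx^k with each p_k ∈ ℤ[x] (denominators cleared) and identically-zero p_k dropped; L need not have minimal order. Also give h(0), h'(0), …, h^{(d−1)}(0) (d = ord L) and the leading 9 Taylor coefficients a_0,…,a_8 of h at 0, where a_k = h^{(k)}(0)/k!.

f: a_k = -3, -9/2, 27/8, -81/16, 1215/128, -5103/256, 45927/1024, -216513/2048, 8444007/32768, …
f∘r: x↦r, Dx↦Dx/r' in L_f ⇒ L₀.
Differentiate: ansatz ord ≤ ord L₀ ⇒ L.
L = (-7 - 32·x) + (-1 - 10·x - 16·x^2)·Dx  (order 1).
h: a_k = -9, 63, -783/2, 5031/2, -136035/8, 956745/8, -13825035/16, 101709495/16, -6062026635/128, …
ICs: h(0) = -9.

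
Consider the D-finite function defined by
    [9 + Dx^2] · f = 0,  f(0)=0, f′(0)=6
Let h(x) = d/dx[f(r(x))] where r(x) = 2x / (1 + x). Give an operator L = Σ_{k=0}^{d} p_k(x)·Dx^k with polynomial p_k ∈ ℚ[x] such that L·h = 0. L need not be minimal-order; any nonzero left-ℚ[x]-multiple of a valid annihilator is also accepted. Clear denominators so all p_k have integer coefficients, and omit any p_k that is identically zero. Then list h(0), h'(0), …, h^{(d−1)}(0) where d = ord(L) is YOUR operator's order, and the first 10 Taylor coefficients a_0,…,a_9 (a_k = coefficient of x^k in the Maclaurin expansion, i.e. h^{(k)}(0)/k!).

L = (42 + 12·x + 6·x^2) + (6 + 18·x + 18·x^2 + 6·x^3)·Dx + (1 + 4·x + 6·x^2 + 4·x^3 + x^4)·Dx^2  (order 2).
h: a_k = 12, -24, -180, 816, -1452, 360, 26772/5, -90336/5, 252828/7, -344280/7, …
ICs: h(0) = 12, h′(0) = -24.

f: a_k = 0, 6, 0, -9, 0, 81/20, 0, -243/280, 0, 243/2240, …
Substitute x→r, Dx→(1/r')Dx; clear ⇒ L₀.
Differentiate: ansatz ord ≤ ord L₀ ⇒ L.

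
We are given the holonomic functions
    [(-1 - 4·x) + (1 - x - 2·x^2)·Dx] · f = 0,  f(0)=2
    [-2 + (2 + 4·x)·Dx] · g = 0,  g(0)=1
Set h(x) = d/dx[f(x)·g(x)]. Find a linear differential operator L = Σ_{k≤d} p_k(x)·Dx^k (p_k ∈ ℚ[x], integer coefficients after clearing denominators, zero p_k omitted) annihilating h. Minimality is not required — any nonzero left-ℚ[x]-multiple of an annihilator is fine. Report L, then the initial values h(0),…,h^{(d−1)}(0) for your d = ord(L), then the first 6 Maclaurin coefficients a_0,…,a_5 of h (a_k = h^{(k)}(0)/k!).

f: a_k = 2, 2, 6, 10, 22, 42, …
g: a_k = 1, 1, -1/2, 1/2, -5/8, 7/8, …
f·g: L₀ = L_f ⊗_s L_g, ord ≤ 1·1.
Differentiate: ansatz ord ≤ ord L₀ ⇒ L.
L = (7 + 48·x + 99·x^2 + 100·x^3 + 60·x^4) + (-2 - 7·x - 3·x^2 + 22·x^3 + 44·x^4 + 24·x^5)·Dx  (order 1).
h: a_k = 4, 14, 48, 115, 625/2, 2817/4, …
ICs: h(0) = 4.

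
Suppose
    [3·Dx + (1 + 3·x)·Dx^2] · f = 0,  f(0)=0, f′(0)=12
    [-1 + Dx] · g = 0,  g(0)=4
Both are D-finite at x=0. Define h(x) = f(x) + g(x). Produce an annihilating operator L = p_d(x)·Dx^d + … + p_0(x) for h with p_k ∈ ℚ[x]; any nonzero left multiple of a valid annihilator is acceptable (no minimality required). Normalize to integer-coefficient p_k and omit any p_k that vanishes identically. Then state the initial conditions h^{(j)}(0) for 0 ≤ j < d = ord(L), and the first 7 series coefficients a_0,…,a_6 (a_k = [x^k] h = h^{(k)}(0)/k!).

f: a_k = 0, 12, -18, 36, -81, 972/5, -486, …
g: a_k = 4, 4, 2, 2/3, 1/6, 1/30, 1/180, …
f+g: L₀ = lclm(L_f,L_g), ord ≤ 2+1.
L = (-21 - 9·x)·Dx + (17 - 6·x - 9·x^2)·Dx^2 + (4 + 15·x + 9·x^2)·Dx^3  (order 3).
h: a_k = 4, 16, -16, 110/3, -485/6, 5833/30, -87479/180, …
ICs: h(0) = 4, h′(0) = 16, h′′(0) = -32.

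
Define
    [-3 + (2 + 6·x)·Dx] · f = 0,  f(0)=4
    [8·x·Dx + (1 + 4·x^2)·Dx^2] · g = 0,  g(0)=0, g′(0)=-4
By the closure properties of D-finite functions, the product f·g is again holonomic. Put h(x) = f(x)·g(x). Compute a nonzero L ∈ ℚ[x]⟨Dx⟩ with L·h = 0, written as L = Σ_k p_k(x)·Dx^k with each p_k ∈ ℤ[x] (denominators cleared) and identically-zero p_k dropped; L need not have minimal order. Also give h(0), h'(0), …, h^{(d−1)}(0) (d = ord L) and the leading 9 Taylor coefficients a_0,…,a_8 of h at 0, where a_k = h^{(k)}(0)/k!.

f: a_k = 4, 6, -9/2, 27/4, -405/32, 1701/64, -15309/256, 72171/512, -2814669/8192, …
g: a_k = 0, -4, 0, 16/3, 0, -64/5, 0, 256/7, 0, …
f·g: L₀ = L_f ⊗_s L_g, ord ≤ 1·2.
L = (27 - 48·x - 36·x^2) + (-12 - 4·x + 144·x^2 + 144·x^3)·Dx + (4 + 24·x + 52·x^2 + 96·x^3 + 144·x^4)·Dx^2  (order 2).
h: a_k = 0, -16, -24, 118/3, 5, -983/40, -11769/80, 841319/2240, -1294977/4480, …
ICs: h(0) = 0, h′(0) = -16.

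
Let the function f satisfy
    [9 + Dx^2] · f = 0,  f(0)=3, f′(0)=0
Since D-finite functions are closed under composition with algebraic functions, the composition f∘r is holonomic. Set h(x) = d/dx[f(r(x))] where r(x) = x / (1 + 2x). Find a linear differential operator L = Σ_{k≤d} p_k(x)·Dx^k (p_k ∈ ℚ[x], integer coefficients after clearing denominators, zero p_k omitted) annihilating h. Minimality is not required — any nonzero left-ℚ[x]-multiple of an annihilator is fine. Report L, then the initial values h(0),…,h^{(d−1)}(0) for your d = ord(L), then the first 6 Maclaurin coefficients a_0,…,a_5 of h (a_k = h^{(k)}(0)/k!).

f: a_k = 3, 0, -27/2, 0, 81/8, 0, …
Substitute x→r, Dx→(1/r')Dx; clear ⇒ L₀.
Differentiate: ansatz ord ≤ ord L₀ ⇒ L.
L = (33 + 96·x + 96·x^2) + (12 + 72·x + 144·x^2 + 96·x^3)·Dx + (1 + 8·x + 24·x^2 + 32·x^3 + 16·x^4)·Dx^2  (order 2).
h: a_k = 0, -27, 162, -1215/2, 1755, -162729/40, …
ICs: h(0) = 0, h′(0) = -27.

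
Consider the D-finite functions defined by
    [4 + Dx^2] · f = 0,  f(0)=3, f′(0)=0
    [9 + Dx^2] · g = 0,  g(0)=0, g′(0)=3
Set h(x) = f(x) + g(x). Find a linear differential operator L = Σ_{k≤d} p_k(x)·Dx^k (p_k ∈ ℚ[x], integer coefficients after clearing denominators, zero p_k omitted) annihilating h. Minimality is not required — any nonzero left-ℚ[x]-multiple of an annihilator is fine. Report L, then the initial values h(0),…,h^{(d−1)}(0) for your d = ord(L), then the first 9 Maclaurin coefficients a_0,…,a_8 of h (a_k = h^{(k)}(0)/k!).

f: a_k = 3, 0, -6, 0, 2, 0, -4/15, 0, 2/105, …
g: a_k = 0, 3, 0, -9/2, 0, 81/40, 0, -243/560, 0, …
Sum ⇒ L₀ = lclm(L_f,L_g) in ℚ(x)⟨Dx⟩.
L = 36 + 13·Dx^2 + Dx^4  (order 4).
h: a_k = 3, 3, -6, -9/2, 2, 81/40, -4/15, -243/560, 2/105, …
ICs: h(0) = 3, h′(0) = 3, h′′(0) = -12, h′′′(0) = -27.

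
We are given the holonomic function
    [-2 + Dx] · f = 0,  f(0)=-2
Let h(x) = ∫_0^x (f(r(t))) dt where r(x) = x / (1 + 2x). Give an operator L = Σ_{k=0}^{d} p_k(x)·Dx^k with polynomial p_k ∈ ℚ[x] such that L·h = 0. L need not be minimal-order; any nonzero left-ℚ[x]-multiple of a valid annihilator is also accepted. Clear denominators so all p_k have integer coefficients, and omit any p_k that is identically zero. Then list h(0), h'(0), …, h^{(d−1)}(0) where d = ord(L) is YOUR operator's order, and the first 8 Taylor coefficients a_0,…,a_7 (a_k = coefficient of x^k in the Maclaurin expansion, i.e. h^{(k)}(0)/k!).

f: a_k = -2, -4, -4, -8/3, -4/3, -8/15, -8/45, -16/315, …
f∘r: x↦r, Dx↦Dx/r' in L_f ⇒ L₀.
h=∫h₀ ⇒ L = L₀·Dx.
L = -2·Dx + (1 + 4·x + 4·x^2)·Dx^2  (order 2).
h: a_k = 0, -2, -2, 4/3, -2/3, -4/15, 76/45, -1208/315, …
ICs: h(0) = 0, h′(0) = -2.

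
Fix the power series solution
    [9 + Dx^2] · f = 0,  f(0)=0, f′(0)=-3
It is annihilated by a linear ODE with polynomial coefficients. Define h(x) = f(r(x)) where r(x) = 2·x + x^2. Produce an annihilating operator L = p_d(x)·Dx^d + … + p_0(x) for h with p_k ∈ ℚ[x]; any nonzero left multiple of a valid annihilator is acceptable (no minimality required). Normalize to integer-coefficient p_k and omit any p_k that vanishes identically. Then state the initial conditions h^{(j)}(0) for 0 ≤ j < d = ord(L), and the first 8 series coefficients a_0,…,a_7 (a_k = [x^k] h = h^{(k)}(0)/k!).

L = (36 + 108·x + 108·x^2 + 36·x^3) - Dx + (1 + x)·Dx^2  (order 2).
h: a_k = 0, -6, -3, 36, 54, -189/5, -315/2, -3726/35, …
ICs: h(0) = 0, h′(0) = -6.

f: a_k = 0, -3, 0, 9/2, 0, -81/40, 0, 243/560, …
f∘r: x↦r, Dx↦Dx/r' in L_f ⇒ L₀.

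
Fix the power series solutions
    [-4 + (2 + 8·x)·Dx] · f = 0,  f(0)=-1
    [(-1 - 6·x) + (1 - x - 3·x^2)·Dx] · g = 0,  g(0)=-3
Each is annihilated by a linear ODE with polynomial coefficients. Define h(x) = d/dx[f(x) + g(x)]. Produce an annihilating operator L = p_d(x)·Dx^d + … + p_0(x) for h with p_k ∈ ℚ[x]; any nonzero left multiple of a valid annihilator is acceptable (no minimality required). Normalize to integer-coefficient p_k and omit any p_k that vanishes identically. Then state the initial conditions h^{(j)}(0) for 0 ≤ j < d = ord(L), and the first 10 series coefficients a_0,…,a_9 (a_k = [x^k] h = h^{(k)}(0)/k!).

L = (-90 - 516·x - 1548·x^2 - 1296·x^3 - 1620·x^4) + (-15 - 288·x - 1752·x^2 - 4068·x^3 - 4914·x^4 - 4860·x^5)·Dx + (5 + 45·x + 109·x^2 - 18·x^3 - 468·x^4 - 1278·x^5 - 1080·x^6)·Dx^2  (order 2).
h: a_k = -5, -20, -75, -188, -740, -1242, -6405, -5328, -57033, 16750, …
ICs: h(0) = -5, h′(0) = -20.

f: a_k = -1, -2, 2, -4, 10, -28, 84, -264, 858, -2860, …
g: a_k = -3, -3, -12, -21, -57, -120, -291, -651, -1524, -3477, …
Weyl lclm of L_f,L_g ⇒ L₀ (ord ≤ 2).
Derive L from L₀ (diff closure).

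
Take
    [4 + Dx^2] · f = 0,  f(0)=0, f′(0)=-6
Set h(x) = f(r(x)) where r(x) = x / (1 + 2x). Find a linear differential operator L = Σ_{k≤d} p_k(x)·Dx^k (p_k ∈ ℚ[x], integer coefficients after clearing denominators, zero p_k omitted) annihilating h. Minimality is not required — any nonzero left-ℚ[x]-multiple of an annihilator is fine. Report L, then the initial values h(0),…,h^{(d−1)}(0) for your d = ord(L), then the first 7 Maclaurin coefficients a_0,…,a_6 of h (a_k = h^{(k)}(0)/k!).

L = 4 + (4 + 24·x + 48·x^2 + 32·x^3)·Dx + (1 + 8·x + 24·x^2 + 32·x^3 + 16·x^4)·Dx^2  (order 2).
h: a_k = 0, -6, 12, -20, 24, -4/5, -120, …
ICs: h(0) = 0, h′(0) = -6.

f: a_k = 0, -6, 0, 4, 0, -4/5, 0, …
f∘r: x↦r, Dx↦Dx/r' in L_f ⇒ L₀.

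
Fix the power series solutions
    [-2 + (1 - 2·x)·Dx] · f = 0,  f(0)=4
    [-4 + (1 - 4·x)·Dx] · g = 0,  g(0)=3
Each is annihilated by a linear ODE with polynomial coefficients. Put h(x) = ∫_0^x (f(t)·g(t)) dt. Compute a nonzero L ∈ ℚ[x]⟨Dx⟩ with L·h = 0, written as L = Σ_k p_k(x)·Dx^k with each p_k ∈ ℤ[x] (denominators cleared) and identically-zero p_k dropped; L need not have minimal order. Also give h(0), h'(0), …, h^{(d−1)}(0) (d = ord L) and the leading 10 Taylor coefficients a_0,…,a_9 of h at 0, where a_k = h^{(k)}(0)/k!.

L = (-6 + 16·x)·Dx + (1 - 6·x + 8·x^2)·Dx^2  (order 2).
h: a_k = 0, 12, 36, 112, 360, 5952/5, 4032, 97536/7, 48960, 523264/3, …
ICs: h(0) = 0, h′(0) = 12.

f: a_k = 4, 8, 16, 32, 64, 128, 256, 512, 1024, 2048, …
g: a_k = 3, 12, 48, 192, 768, 3072, 12288, 49152, 196608, 786432, …
f·g: L₀ = L_f ⊗_s L_g, ord ≤ 1·1.
Integrate: L := L₀·Dx.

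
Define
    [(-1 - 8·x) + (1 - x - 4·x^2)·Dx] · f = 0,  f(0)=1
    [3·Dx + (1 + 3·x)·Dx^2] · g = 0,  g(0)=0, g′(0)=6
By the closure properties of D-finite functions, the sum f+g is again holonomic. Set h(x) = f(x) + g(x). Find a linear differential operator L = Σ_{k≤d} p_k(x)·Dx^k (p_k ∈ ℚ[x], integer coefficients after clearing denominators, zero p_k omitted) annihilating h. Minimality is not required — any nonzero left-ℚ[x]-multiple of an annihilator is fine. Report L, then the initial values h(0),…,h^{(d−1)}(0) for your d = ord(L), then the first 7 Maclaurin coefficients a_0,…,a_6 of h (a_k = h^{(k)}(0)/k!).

f: a_k = 1, 1, 5, 9, 29, 65, 181, …
g: a_k = 0, 6, -9, 18, -81/2, 486/5, -243, …
Weyl lclm of L_f,L_g ⇒ L₀ (ord ≤ 3).
L = (342 + 2178·x + 6624·x^2 + 6336·x^3 + 6912·x^4)·Dx + (36 + 696·x + 4356·x^2 + 10176·x^3 + 12960·x^4 + 11520·x^5)·Dx^2 + (-13 - 101·x - 191·x^2 + 225·x^3 + 1440·x^4 + 2928·x^5 + 2304·x^6)·Dx^3  (order 3).
h: a_k = 1, 7, -4, 27, -23/2, 811/5, -62, …
ICs: h(0) = 1, h′(0) = 7, h′′(0) = -8.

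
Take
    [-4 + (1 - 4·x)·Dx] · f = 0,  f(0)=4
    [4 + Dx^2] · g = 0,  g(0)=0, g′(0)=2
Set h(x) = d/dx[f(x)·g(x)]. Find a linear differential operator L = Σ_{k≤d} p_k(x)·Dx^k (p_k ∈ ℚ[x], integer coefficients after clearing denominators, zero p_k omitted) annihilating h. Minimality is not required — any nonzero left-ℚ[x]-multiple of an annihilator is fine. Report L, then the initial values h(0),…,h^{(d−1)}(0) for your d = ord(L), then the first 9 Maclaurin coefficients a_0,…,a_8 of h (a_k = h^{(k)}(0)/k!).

L = (-28 - 32·x + 64·x^2) + (-8 + 32·x)·Dx + (1 - 8·x + 16·x^2)·Dx^2  (order 2).
h: a_k = 8, 64, 368, 5888/3, 29456/3, 235648/5, 9897184/45, 316709888/315, 203599216/45, …
ICs: h(0) = 8, h′(0) = 64.

f: a_k = 4, 16, 64, 256, 1024, 4096, 16384, 65536, 262144, …
g: a_k = 0, 2, 0, -4/3, 0, 4/15, 0, -8/315, 0, …
h₀=f·g: eliminate ⇒ L₀, order ≤ 1·2.
Differentiate: ansatz ord ≤ ord L₀ ⇒ L.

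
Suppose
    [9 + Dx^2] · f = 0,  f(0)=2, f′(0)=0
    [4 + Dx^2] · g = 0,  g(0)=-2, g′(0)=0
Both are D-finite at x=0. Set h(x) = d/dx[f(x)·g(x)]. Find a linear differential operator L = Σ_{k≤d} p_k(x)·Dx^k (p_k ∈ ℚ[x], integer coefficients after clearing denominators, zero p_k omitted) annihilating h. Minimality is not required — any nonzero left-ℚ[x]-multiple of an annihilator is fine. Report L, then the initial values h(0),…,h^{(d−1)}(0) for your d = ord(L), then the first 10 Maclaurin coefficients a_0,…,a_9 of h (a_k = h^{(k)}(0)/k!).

L = 25 + 26·Dx^2 + Dx^4  (order 4).
h: a_k = 0, 52, 0, -626/3, 0, 7813/30, 0, -195313/1260, 0, 4882813/90720, …
ICs: h(0) = 0, h′(0) = 52, h′′(0) = 0, h′′′(0) = -1252.

f: a_k = 2, 0, -9, 0, 27/4, 0, -81/40, 0, 729/2240, 0, …
g: a_k = -2, 0, 4, 0, -4/3, 0, 8/45, 0, -4/315, 0, …
L₀ := L_f ⊗_s L_g (sym. prod.), ord ≤ 4.
Differentiate: ansatz ord ≤ ord L₀ ⇒ L.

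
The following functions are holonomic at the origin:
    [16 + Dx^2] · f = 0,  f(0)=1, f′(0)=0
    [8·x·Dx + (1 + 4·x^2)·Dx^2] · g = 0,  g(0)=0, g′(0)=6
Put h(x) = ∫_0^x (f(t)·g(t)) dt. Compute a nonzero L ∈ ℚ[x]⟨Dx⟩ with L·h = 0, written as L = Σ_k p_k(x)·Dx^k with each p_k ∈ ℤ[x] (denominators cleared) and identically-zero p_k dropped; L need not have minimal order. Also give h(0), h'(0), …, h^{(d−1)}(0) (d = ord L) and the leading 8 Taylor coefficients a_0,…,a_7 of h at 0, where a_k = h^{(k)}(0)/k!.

L = (2560 + 29696·x^2 + 118784·x^4 + 262144·x^6 + 262144·x^8)·Dx + (1536·x + 14336·x^3 + 49152·x^5 + 65536·x^7)·Dx^2 + (240 + 3008·x^2 + 13824·x^4 + 32768·x^6 + 32768·x^8)·Dx^3 + (96·x + 896·x^3 + 3072·x^5 + 4096·x^7)·Dx^4 + (5 + 72·x^2 + 400·x^4 + 1024·x^6 + 1024·x^8)·Dx^5  (order 5).
h: a_k = 0, 0, 3, 0, -14, 0, 368/15, 0, …
ICs: h(0) = 0, h′(0) = 0, h′′(0) = 6, h′′′(0) = 0, h′′′′(0) = -336.

f: a_k = 1, 0, -8, 0, 32/3, 0, -256/45, 0, …
g: a_k = 0, 6, 0, -8, 0, 96/5, 0, -384/7, …
Sym-product of L_f,L_g gives L₀ (≤ ord 4).
Integrate: L := L₀·Dx.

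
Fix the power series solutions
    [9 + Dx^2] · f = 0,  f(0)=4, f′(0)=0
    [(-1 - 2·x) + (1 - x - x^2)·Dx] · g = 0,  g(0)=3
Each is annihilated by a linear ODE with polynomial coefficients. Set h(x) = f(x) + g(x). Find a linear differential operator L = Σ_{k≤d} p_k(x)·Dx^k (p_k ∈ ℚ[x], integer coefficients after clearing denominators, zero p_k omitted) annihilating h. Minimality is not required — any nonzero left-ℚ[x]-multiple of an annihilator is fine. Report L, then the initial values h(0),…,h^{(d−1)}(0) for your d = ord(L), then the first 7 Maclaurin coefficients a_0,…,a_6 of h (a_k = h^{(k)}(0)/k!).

f: a_k = 4, 0, -18, 0, 27/2, 0, -81/20, …
g: a_k = 3, 3, 6, 9, 15, 24, 39, …
f+g: L₀ = lclm(L_f,L_g), ord ≤ 2+1.
L = (-243 - 432·x + 81·x^2 - 216·x^3 - 405·x^4 - 162·x^5) + (117 - 225·x - 36·x^2 + 297·x^3 - 54·x^4 - 243·x^5 - 81·x^6)·Dx + (-27 - 48·x + 9·x^2 - 24·x^3 - 45·x^4 - 18·x^5)·Dx^2 + (13 - 25·x - 4·x^2 + 33·x^3 - 6·x^4 - 27·x^5 - 9·x^6)·Dx^3  (order 3).
h: a_k = 7, 3, -12, 9, 57/2, 24, 699/20, …
ICs: h(0) = 7, h′(0) = 3, h′′(0) = -24.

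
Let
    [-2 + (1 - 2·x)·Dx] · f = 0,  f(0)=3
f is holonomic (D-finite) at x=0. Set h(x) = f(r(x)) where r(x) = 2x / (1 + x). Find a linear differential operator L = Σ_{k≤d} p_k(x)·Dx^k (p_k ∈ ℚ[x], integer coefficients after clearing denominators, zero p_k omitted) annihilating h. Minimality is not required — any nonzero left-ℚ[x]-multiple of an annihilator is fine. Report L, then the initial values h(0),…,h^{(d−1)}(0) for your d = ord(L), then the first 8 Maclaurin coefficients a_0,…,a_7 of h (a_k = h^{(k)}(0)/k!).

f: a_k = 3, 6, 12, 24, 48, 96, 192, 384, …
h₀=f(r): pull back L_f along r ⇒ L₀.
L = 4 + (-1 + 2·x + 3·x^2)·Dx  (order 1).
h: a_k = 3, 12, 36, 108, 324, 972, 2916, 8748, …
ICs: h(0) = 3.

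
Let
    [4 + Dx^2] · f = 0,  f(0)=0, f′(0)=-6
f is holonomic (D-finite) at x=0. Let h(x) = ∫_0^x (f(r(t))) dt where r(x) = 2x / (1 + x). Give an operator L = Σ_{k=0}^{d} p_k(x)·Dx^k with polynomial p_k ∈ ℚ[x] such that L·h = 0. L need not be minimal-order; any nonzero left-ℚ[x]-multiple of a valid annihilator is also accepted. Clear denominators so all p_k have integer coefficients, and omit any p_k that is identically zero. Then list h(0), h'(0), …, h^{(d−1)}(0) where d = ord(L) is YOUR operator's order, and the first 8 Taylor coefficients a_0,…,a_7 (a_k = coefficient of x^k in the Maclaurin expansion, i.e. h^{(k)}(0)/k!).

f: a_k = 0, -6, 0, 4, 0, -4/5, 0, 8/105, …
Change of var in L_f (x↦r) gives L₀.
h=∫h₀ ⇒ L = L₀·Dx.
L = 16·Dx + (2 + 6·x + 6·x^2 + 2·x^3)·Dx^2 + (1 + 4·x + 6·x^2 + 4·x^3 + x^4)·Dx^3  (order 3).
h: a_k = 0, 0, -6, 4, 5, -84/5, 386/15, -180/7, …
ICs: h(0) = 0, h′(0) = 0, h′′(0) = -12.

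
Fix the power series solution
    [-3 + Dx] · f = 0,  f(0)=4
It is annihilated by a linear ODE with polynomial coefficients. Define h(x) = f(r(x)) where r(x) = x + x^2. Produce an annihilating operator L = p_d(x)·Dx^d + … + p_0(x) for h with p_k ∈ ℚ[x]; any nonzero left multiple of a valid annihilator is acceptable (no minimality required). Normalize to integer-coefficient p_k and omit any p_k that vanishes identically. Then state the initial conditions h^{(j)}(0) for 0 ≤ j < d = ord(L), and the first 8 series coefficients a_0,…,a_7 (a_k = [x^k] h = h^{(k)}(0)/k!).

f: a_k = 4, 12, 18, 18, 27/2, 81/10, 81/20, 243/140, …
h₀=f(r): pull back L_f along r ⇒ L₀.
L = (-3 - 6·x) + Dx  (order 1).
h: a_k = 4, 12, 30, 54, 171/2, 1161/10, 2871/20, 4509/28, …
ICs: h(0) = 4.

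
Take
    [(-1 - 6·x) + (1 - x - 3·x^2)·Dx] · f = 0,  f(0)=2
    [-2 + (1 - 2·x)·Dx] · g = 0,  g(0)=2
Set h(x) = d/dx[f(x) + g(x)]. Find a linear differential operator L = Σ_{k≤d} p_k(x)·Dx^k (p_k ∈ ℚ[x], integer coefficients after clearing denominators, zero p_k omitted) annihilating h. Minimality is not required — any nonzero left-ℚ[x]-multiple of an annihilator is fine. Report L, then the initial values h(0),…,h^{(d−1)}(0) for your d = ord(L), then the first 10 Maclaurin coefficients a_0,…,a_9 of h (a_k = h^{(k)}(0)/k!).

L = (12 - 288·x + 648·x^2 - 1296·x^3 + 648·x^4) + (9 + 12·x - 126·x^2 + 540·x^3 - 1188·x^4 + 648·x^5)·Dx + (-2 + 15·x - 52·x^2 + 78·x^3 + 27·x^4 - 180·x^5 + 108·x^6)·Dx^2  (order 2).
h: a_k = 6, 32, 90, 280, 720, 1932, 4830, 12224, 30078, 74140, …
ICs: h(0) = 6, h′(0) = 32.

f: a_k = 2, 2, 8, 14, 38, 80, 194, 434, 1016, 2318, …
g: a_k = 2, 4, 8, 16, 32, 64, 128, 256, 512, 1024, …
L₀ := lclm(L_f,L_g); ord L₀ ≤ 1+1.
h₀' ⇒ L via d/dx closure of L₀.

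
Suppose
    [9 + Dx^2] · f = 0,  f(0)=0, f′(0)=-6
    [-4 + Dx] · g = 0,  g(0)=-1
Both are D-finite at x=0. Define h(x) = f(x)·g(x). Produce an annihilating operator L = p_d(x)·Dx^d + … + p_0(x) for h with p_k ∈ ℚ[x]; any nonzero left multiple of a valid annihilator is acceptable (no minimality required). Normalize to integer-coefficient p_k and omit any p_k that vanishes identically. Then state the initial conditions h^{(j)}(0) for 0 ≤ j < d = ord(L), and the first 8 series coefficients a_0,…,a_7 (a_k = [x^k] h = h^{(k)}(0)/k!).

f: a_k = 0, -6, 0, 9, 0, -81/20, 0, 243/280, …
g: a_k = -1, -4, -8, -32/3, -32/3, -128/15, -256/45, -1024/315, …
f·g: L₀ = L_f ⊗_s L_g, ord ≤ 2·1.
L = 25 - 8·Dx + Dx^2  (order 2).
h: a_k = 0, 6, 24, 39, 28, -79/20, -143/5, -25481/840, …
ICs: h(0) = 0, h′(0) = 6.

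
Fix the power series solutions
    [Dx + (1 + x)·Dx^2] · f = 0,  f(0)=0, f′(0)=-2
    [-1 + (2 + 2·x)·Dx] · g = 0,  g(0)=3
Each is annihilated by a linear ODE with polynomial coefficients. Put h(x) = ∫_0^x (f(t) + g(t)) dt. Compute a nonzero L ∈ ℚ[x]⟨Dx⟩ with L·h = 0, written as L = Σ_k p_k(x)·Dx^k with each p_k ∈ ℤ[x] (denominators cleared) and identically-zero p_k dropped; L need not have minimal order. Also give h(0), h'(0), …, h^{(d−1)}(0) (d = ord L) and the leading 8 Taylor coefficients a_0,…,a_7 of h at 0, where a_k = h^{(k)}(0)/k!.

f: a_k = 0, -2, 1, -2/3, 1/2, -2/5, 1/3, -2/7, …
g: a_k = 3, 3/2, -3/8, 3/16, -15/128, 21/256, -63/1024, 99/2048, …
Sum ⇒ L₀ = lclm(L_f,L_g) in ℚ(x)⟨Dx⟩.
h=∫₀ˣh₀: take L = L₀·Dx.
L = Dx^2 + (5 + 5·x)·Dx^3 + (2 + 4·x + 2·x^2)·Dx^4  (order 4).
h: a_k = 0, 3, -1/4, 5/24, -23/192, 49/640, -407/7680, 835/21504, …
ICs: h(0) = 0, h′(0) = 3, h′′(0) = -1/2, h′′′(0) = 5/4.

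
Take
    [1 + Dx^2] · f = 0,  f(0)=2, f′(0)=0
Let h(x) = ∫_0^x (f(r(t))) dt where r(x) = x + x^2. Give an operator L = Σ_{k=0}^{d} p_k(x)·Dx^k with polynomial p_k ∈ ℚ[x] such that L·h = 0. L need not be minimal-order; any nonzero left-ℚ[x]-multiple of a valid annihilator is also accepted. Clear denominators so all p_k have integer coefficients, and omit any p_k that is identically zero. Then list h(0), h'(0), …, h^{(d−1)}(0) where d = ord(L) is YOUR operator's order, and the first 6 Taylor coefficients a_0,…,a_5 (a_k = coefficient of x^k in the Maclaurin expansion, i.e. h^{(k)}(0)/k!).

L = (1 + 6·x + 12·x^2 + 8·x^3)·Dx - 2·Dx^2 + (1 + 2·x)·Dx^3  (order 3).
h: a_k = 0, 2, 0, -1/3, -1/2, -11/60, …
ICs: h(0) = 0, h′(0) = 2, h′′(0) = 0.

f: a_k = 2, 0, -1, 0, 1/12, 0, …
L₀ from L_f via x↦r, Dx↦r'^{-1}Dx.
h=∫₀ˣh₀: take L = L₀·Dx.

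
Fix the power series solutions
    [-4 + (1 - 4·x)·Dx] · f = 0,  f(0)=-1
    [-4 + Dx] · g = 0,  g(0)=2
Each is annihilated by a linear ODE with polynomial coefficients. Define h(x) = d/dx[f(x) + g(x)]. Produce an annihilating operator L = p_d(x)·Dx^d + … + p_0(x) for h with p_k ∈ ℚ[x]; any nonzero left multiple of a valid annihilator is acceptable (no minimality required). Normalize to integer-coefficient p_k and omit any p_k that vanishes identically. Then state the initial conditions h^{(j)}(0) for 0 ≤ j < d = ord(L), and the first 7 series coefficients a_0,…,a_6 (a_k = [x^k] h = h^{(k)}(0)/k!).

f: a_k = -1, -4, -16, -64, -256, -1024, -4096, …
g: a_k = 2, 8, 16, 64/3, 64/3, 256/15, 512/45, …
f+g: L₀ = lclm(L_f,L_g), ord ≤ 1+1.
Derive L from L₀ (diff closure).
L = (64 + 128·x) + (-20 - 32·x + 64·x^2)·Dx + (1 - 16·x^2)·Dx^2  (order 2).
h: a_k = 4, 0, -128, -2816/3, -15104/3, -367616/15, -5158912/45, …
ICs: h(0) = 4, h′(0) = 0.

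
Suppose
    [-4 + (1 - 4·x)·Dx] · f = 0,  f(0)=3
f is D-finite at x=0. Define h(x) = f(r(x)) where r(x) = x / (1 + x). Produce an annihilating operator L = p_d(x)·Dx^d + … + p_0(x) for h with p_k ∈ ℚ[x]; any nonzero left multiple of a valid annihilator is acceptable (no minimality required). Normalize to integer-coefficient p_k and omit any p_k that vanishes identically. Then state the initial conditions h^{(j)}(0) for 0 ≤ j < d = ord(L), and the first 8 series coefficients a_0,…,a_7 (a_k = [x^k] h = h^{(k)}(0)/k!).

f: a_k = 3, 12, 48, 192, 768, 3072, 12288, 49152, …
f∘r: x↦r, Dx↦Dx/r' in L_f ⇒ L₀.
L = 4 + (-1 + 2·x + 3·x^2)·Dx  (order 1).
h: a_k = 3, 12, 36, 108, 324, 972, 2916, 8748, …
ICs: h(0) = 3.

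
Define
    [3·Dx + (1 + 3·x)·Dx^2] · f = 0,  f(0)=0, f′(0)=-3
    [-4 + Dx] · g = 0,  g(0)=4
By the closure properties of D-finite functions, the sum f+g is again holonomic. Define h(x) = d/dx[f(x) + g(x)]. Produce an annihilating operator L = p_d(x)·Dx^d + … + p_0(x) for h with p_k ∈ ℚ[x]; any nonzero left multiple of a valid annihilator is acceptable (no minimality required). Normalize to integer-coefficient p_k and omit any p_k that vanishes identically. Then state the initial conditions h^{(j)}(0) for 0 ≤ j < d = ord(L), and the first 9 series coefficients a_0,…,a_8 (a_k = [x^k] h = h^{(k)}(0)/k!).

L = (-120 - 144·x) + (2 - 96·x - 144·x^2)·Dx + (7 + 33·x + 36·x^2)·Dx^2  (order 2).
h: a_k = 13, 73, 101, 755/3, -217/3, 12983/15, -94319/45, 2083099/315, -6191953/315, …
ICs: h(0) = 13, h′(0) = 73.

f: a_k = 0, -3, 9/2, -9, 81/4, -243/5, 243/2, -2187/7, 6561/8, …
g: a_k = 4, 16, 32, 128/3, 128/3, 512/15, 1024/45, 4096/315, 2048/315, …
h₀=f+g: left-lcm gives L₀, ord ≤ 3.
h₀' ⇒ L via d/dx closure of L₀.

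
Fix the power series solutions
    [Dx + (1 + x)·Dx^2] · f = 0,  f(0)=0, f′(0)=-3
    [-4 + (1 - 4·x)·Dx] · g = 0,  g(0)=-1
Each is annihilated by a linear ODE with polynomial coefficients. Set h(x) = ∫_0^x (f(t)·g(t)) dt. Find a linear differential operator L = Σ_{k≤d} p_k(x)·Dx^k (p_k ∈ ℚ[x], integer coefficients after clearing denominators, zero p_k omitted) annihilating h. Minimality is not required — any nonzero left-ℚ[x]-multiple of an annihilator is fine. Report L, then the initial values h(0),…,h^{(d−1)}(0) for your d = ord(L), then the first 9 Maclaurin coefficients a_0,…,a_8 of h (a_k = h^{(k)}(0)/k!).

f: a_k = 0, -3, 3/2, -1, 3/4, -3/5, 1/2, -3/7, 3/8, …
g: a_k = -1, -4, -16, -64, -256, -1024, -4096, -16384, -65536, …
Product ⇒ symmetric product L₀, ord ≤ 2.
h=∫h₀ ⇒ L = L₀·Dx.
L = 4·Dx + (7 + 12·x)·Dx^2 + (-1 + 3·x + 4·x^2)·Dx^3  (order 3).
h: a_k = 0, 0, 3/2, 7/2, 43/4, 137/4, 1714/15, 3917/10, 383881/280, …
ICs: h(0) = 0, h′(0) = 0, h′′(0) = 3.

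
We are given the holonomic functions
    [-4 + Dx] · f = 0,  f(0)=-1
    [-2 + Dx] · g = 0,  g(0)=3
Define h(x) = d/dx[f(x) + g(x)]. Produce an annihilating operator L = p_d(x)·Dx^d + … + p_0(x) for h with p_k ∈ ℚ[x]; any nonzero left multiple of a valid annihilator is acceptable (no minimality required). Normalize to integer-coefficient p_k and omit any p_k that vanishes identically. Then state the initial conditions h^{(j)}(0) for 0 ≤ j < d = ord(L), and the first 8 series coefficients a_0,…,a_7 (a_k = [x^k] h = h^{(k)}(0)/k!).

f: a_k = -1, -4, -8, -32/3, -32/3, -128/15, -256/45, -1024/315, …
g: a_k = 3, 6, 6, 4, 2, 4/5, 4/15, 8/105, …
Weyl lclm of L_f,L_g ⇒ L₀ (ord ≤ 2).
h=h₀': d/dx-closure on L₀ ⇒ L.
L = 8 - 6·Dx + Dx^2  (order 2).
h: a_k = 2, -4, -20, -104/3, -116/3, -488/15, -200/9, -4048/315, …
ICs: h(0) = 2, h′(0) = -4.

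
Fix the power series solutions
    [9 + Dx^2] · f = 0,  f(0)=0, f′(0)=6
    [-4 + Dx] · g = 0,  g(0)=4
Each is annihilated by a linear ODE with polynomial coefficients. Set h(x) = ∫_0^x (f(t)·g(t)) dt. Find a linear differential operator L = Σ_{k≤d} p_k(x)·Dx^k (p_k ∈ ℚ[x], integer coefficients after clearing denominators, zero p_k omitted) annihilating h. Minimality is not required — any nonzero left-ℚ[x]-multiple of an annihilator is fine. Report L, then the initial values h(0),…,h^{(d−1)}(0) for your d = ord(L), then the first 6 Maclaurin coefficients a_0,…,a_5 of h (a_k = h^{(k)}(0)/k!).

f: a_k = 0, 6, 0, -9, 0, 81/20, …
g: a_k = 4, 16, 32, 128/3, 128/3, 512/15, …
L₀ := L_f ⊗_s L_g (sym. prod.), ord ≤ 2.
∫: right-multiply L₀ by Dx.
L = 25·Dx - 8·Dx^2 + Dx^3  (order 3).
h: a_k = 0, 0, 12, 32, 39, 112/5, …
ICs: h(0) = 0, h′(0) = 0, h′′(0) = 24.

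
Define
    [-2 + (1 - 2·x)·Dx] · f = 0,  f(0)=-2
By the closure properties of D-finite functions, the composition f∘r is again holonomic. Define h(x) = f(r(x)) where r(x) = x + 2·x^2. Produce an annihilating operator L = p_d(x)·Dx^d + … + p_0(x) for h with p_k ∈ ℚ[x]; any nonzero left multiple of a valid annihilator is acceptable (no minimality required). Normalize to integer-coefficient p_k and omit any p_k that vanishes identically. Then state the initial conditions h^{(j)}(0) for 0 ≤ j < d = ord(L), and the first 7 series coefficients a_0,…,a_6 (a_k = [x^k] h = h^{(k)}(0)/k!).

f: a_k = -2, -4, -8, -16, -32, -64, -128, …
L₀ from L_f via x↦r, Dx↦r'^{-1}Dx.
L = (2 + 8·x) + (-1 + 2·x + 4·x^2)·Dx  (order 1).
h: a_k = -2, -4, -16, -48, -160, -512, -1664, …
ICs: h(0) = -2.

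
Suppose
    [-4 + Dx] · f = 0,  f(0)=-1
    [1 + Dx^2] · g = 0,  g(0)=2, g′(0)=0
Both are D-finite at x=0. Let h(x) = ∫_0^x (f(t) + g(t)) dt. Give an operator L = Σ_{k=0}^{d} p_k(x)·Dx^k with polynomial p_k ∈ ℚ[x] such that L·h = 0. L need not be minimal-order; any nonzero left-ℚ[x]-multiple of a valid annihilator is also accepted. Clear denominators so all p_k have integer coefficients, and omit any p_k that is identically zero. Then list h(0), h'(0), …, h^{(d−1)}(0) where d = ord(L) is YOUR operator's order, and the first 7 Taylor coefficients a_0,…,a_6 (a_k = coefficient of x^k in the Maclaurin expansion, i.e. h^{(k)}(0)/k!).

f: a_k = -1, -4, -8, -32/3, -32/3, -128/15, -256/45, …
g: a_k = 2, 0, -1, 0, 1/12, 0, -1/360, …
Sum ⇒ L₀ = lclm(L_f,L_g) in ℚ(x)⟨Dx⟩.
h=∫₀ˣh₀: take L = L₀·Dx.
L = -4·Dx + Dx^2 - 4·Dx^3 + Dx^4  (order 4).
h: a_k = 0, 1, -2, -3, -8/3, -127/60, -64/45, …
ICs: h(0) = 0, h′(0) = 1, h′′(0) = -4, h′′′(0) = -18.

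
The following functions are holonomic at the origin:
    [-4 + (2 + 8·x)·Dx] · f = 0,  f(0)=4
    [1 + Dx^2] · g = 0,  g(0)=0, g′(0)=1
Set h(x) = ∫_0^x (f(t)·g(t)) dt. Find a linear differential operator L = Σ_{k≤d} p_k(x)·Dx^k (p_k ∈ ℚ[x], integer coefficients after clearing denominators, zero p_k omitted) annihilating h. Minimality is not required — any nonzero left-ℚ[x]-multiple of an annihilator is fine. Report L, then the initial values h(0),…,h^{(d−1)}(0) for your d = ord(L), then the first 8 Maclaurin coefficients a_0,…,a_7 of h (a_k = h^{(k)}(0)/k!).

f: a_k = 4, 8, -8, 16, -40, 112, -336, 1056, …
g: a_k = 0, 1, 0, -1/6, 0, 1/120, 0, -1/5040, …
h₀=f·g: eliminate ⇒ L₀, order ≤ 1·2.
Integrate: L := L₀·Dx.
L = (13 + 8·x + 16·x^2)·Dx + (-4 - 16·x)·Dx^2 + (1 + 8·x + 16·x^2)·Dx^3  (order 3).
h: a_k = 0, 0, 2, 8/3, -13/6, 44/15, -1159/180, 547/35, …
ICs: h(0) = 0, h′(0) = 0, h′′(0) = 4.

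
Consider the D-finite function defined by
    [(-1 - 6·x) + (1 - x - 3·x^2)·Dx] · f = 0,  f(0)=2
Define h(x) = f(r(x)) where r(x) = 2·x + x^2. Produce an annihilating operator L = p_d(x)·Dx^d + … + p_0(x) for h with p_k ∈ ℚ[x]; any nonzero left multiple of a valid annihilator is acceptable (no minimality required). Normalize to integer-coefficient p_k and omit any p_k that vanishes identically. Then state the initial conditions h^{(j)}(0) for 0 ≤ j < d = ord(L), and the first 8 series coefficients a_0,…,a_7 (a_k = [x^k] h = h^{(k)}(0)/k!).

f: a_k = 2, 2, 8, 14, 38, 80, 194, 434, …
Substitute x→r, Dx→(1/r')Dx; clear ⇒ L₀.
L = (2 + 26·x + 36·x^2 + 12·x^3) + (-1 + 2·x + 13·x^2 + 12·x^3 + 3·x^4)·Dx  (order 1).
h: a_k = 2, 4, 34, 144, 784, 3860, 19742, 99504, …
ICs: h(0) = 2.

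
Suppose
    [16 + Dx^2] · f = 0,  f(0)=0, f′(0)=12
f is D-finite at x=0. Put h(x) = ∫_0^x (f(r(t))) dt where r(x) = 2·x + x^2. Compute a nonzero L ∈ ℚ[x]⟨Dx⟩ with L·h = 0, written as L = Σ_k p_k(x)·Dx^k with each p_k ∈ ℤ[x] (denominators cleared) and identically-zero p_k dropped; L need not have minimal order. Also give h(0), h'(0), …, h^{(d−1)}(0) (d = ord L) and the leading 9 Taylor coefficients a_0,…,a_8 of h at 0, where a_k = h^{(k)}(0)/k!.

f: a_k = 0, 12, 0, -32, 0, 128/5, 0, -1024/105, 0, …
f∘r: x↦r, Dx↦Dx/r' in L_f ⇒ L₀.
∫: right-multiply L₀ by Dx.
L = (64 + 192·x + 192·x^2 + 64·x^3)·Dx - Dx^2 + (1 + x)·Dx^3  (order 3).
h: a_k = 0, 0, 12, 4, -64, -384/5, 1568/15, 288, 10496/105, …
ICs: h(0) = 0, h′(0) = 0, h′′(0) = 24.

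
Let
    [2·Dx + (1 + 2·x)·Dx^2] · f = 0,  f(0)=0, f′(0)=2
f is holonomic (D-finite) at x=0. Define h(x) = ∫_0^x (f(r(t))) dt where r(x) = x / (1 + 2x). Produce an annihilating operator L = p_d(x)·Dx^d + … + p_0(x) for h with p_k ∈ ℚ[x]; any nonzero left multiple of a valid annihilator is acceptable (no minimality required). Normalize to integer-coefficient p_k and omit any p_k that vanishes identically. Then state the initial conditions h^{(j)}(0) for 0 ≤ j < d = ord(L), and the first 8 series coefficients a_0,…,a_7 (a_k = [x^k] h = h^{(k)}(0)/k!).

f: a_k = 0, 2, -2, 8/3, -4, 32/5, -32/3, 128/7, …
Change of var in L_f (x↦r) gives L₀.
h=∫₀ˣh₀: take L = L₀·Dx.
L = (6 + 16·x)·Dx^2 + (1 + 6·x + 8·x^2)·Dx^3  (order 3).
h: a_k = 0, 0, 1, -2, 14/3, -12, 496/15, -96, …
ICs: h(0) = 0, h′(0) = 0, h′′(0) = 2.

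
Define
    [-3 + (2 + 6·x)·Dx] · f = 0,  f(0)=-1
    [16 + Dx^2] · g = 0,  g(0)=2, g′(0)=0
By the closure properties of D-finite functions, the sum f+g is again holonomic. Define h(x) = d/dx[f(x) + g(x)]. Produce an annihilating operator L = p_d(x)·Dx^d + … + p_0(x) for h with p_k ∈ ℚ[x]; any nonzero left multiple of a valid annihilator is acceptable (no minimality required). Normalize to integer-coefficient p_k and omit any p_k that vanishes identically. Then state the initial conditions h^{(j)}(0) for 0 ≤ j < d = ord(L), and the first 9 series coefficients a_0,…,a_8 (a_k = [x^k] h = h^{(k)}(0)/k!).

L = (-9552 - 18432·x - 27648·x^2) + (-2912 - 21024·x - 55296·x^2 - 55296·x^3)·Dx + (-597 - 1152·x - 1728·x^2)·Dx^2 + (-182 - 1314·x - 3456·x^2 - 3456·x^3)·Dx^3  (order 3).
h: a_k = -3/2, -119/4, -81/16, 9407/96, -8505/256, 164617/7680, -505197/2048, 920175167/1290240, -126660105/65536, …
ICs: h(0) = -3/2, h′(0) = -119/4, h′′(0) = -81/8.

f: a_k = -1, -3/2, 9/8, -27/16, 405/128, -1701/256, 15309/1024, -72171/2048, 2814669/32768, …
g: a_k = 2, 0, -16, 0, 64/3, 0, -512/45, 0, 1024/315, …
h₀=f+g: left-lcm gives L₀, ord ≤ 3.
h=h₀': d/dx-closure on L₀ ⇒ L.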